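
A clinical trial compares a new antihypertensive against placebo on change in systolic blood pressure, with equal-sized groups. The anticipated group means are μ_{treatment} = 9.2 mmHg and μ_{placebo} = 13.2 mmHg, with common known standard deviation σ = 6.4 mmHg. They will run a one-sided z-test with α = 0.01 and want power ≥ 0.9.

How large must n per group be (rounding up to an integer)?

n = 67 per group

Standardized effect: d = |μ_{treatment} − μ_{placebo}| / σ = |9.2 − 13.2| / 6.4 = 0.6250
For power 0.9 need Φ(δ − z_{0.01}) = 0.9, so δ = z_{0.01} + z_{0.10} = 2.326 + 1.282 = 3.608.
δ = d·√(n/2) ⇒ n = 2(δ/d)² = 2 × (3.608 / 0.6250)² = 66.65.
Rounding up, n = 67 per group.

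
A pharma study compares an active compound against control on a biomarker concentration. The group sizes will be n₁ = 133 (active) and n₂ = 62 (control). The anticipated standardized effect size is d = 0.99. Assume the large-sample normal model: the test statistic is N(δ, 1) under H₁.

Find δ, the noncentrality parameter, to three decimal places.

δ = d / √(1/n₁ + 1/n₂) = 0.99 / √(1/133 + 1/62) = 6.4378

δ ≈ 6.438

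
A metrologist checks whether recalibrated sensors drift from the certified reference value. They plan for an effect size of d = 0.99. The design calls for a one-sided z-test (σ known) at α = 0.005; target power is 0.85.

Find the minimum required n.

n = 14

For power 0.85 need Φ(δ − z_{0.005}) = 0.85, so δ = z_{0.005} + z_{0.15} = 2.576 + 1.036 = 3.612.
δ = d·√n ⇒ n = (δ/d)² = (3.612 / 0.99)² = 13.31.
Round up to the next whole unit.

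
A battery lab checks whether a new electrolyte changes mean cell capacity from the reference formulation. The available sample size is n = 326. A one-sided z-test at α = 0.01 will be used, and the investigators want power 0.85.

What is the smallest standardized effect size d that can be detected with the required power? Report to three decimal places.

Need Φ(δ − 2.326) = 0.85, so δ = 2.326 + 1.036 = 3.363.
δ = d·√n ⇒ d = δ/√n = 3.363/√326 = 0.1862.

d ≈ 0.186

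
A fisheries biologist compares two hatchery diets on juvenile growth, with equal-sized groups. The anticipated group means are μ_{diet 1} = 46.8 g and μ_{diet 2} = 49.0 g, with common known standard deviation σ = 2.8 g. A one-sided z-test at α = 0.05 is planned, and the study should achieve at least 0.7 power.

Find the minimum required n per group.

Standardized effect: d = |μ_{diet 1} − μ_{diet 2}| / σ = |46.8 − 49.0| / 2.8 = 0.7857
For power 0.7 need Φ(δ − z_{0.05}) = 0.7, so δ = z_{0.05} + z_{0.30} = 1.645 + 0.524 = 2.169.
δ = d·√(n/2) ⇒ n = 2(δ/d)² = 2 × (2.169 / 0.7857)² = 15.24.
Rounding up, n = 16 per group.

n = 16 per group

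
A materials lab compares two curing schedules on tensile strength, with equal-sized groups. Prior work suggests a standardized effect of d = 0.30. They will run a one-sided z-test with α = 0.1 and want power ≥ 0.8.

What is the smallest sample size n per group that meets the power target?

For power 0.8 need Φ(δ − z_{0.1}) = 0.8, so δ = z_{0.1} + z_{0.20} = 1.282 + 0.842 = 2.123.
δ = d·√(n/2) ⇒ n = 2(δ/d)² = 2 × (2.123 / 0.30)² = 100.17.
Rounding up, n = 101 per group.

n = 101 per group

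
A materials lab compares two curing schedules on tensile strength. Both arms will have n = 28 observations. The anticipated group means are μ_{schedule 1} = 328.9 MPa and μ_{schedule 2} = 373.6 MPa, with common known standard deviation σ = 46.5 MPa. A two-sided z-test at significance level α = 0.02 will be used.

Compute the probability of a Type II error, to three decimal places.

Standardized effect: d = |μ_{schedule 1} − μ_{schedule 2}| / σ = |328.9 − 373.6| / 46.5 = 0.9613
Noncentrality parameter: δ = d·√(n/2) = 0.9613 × √(28/2) = 3.5968
Critical value for a two-sided test at α = 0.02: z_{α/2} = 2.326.
Power = Φ(δ − 2.326) + Φ(−δ − 2.326) = Φ(1.270) + Φ(-5.923) = 0.8980 + 0.0000 = 0.8980.
Type II error: β = 1 − power = 1 − 0.8980 = 0.1020.

β ≈ 0.102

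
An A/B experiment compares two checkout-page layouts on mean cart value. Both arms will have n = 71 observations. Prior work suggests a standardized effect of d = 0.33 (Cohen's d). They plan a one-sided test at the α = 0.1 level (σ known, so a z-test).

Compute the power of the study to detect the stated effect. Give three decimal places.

Noncentrality parameter: δ = d·√(n/2) = 0.33 × √(71/2) = 1.9662
Critical value for a one-sided test at α = 0.1: z_α = 1.282.
Power = P(Z > 1.282 − δ) = Φ(0.685) = 0.7532.

Power ≈ 0.753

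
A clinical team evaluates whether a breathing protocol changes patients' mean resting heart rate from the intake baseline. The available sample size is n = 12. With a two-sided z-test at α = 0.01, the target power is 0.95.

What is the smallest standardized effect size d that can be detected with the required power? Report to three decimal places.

Need Φ(δ − 2.576) = 0.95, so δ = 2.576 + 1.645 = 4.221.
(Lower-tail contribution to power is negligible for δ > 0.)
δ = d·√n ⇒ d = δ/√n = 4.221/√12 = 1.2184.

d ≈ 1.218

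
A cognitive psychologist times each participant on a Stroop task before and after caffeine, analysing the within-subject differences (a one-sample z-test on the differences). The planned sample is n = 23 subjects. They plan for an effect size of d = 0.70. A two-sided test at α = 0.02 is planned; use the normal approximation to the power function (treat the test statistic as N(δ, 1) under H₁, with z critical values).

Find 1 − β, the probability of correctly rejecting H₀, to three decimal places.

Power ≈ 0.849

Noncentrality parameter: δ = d·√n = 0.70 × √23 = 3.3571
Critical value for a two-sided test at α = 0.02: z_{α/2} = 2.326.
Power = Φ(δ − 2.326) + Φ(−δ − 2.326) = Φ(1.031) + Φ(-5.683) = 0.8487 + 0.0000 = 0.8487.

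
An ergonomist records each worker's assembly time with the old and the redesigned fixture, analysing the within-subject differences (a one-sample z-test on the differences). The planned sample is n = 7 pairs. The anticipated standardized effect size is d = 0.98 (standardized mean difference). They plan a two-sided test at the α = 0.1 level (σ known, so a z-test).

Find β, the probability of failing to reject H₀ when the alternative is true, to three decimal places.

β ≈ 0.172

Noncentrality parameter: δ = d·√n = 0.98 × √7 = 2.5928
Two-sided α = 0.1 → critical value z_{0.05} = 1.645.
Power = Φ(δ − 1.645) + Φ(−δ − 1.645) = Φ(0.948) + Φ(-4.238) = 0.8284 + 0.0000 = 0.8284.
Type II error: β = 1 − power = 1 − 0.8284 = 0.1716.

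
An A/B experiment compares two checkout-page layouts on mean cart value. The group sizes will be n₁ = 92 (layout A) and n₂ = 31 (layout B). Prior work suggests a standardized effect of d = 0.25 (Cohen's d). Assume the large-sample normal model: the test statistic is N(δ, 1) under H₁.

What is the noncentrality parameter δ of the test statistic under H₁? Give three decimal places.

δ ≈ 1.204

δ = d / √(1/n₁ + 1/n₂) = 0.25 / √(1/92 + 1/31) = 1.2038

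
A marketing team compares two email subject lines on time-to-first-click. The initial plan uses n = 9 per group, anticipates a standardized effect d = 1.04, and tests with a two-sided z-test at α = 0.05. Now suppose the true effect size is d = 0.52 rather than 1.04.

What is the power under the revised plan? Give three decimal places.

With d = 0.52: δ = d·√(n/2) = 0.52 × √(9/2) = 1.1031. Critical value z_{0.025} = 1.960.
Revised power = Φ(δ − 1.960) + Φ(−δ − 1.960) = Φ(-0.857) + Φ(-3.063) = 0.1958 + 0.0011 = 0.1969.

Power ≈ 0.197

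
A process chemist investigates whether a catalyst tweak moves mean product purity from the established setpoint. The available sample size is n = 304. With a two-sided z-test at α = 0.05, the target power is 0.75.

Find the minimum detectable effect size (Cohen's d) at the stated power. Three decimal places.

Required noncentrality: δ = z_{0.025} + z_{0.25} = 1.960 + 0.674 = 2.634.
(Lower-tail contribution to power is negligible for δ > 0.)
δ = d·√n ⇒ d = δ/√n = 2.634/√304 = 0.1511.

d ≈ 0.151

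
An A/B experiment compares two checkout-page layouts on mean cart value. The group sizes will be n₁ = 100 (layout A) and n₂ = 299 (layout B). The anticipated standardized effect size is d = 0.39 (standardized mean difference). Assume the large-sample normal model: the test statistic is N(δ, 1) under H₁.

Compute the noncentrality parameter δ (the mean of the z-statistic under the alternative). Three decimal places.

The noncentrality parameter scales effect size by the design's sample-size factor: δ = d / √(1/n₁ + 1/n₂) = 0.39 / √(1/100 + 1/299) = 3.3761

δ ≈ 3.376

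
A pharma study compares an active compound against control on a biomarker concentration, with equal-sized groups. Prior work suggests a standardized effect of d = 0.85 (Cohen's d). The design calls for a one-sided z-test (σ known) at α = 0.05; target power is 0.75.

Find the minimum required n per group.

n = 15 per group

For power 0.75 need Φ(δ − z_{0.05}) = 0.75, so δ = z_{0.05} + z_{0.25} = 1.645 + 0.674 = 2.319.
δ = d·√(n/2) ⇒ n = 2(δ/d)² = 2 × (2.319 / 0.85)² = 14.89.
Round up to the next whole unit.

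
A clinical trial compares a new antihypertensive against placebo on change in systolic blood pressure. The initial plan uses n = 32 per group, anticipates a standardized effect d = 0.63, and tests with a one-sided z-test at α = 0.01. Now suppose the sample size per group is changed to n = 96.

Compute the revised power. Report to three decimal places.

With n = 96 per group: δ = d·√(n/2) = 0.63 × √(96/2) = 4.3648. Critical value z_{0.01} = 2.326.
Revised power = P(Z > 2.326 − δ) = Φ(2.038) = 0.9792.

Power ≈ 0.979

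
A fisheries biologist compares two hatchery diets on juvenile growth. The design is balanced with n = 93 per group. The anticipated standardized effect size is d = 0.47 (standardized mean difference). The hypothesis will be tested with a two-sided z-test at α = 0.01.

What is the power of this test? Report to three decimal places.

Noncentrality parameter: δ = d·√(n/2) = 0.47 × √(93/2) = 3.2050
Critical value for a two-sided test at α = 0.01: z_{α/2} = 2.576.
Power = Φ(δ − 2.576) + Φ(−δ − 2.576) = Φ(0.629) + Φ(-5.781) = 0.7354 + 0.0000 = 0.7354.

Power ≈ 0.735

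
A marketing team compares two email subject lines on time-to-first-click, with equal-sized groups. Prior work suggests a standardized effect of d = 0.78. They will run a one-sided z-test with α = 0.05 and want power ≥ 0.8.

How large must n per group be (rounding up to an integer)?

Set Φ(δ − 1.645) = 0.8; then δ − 1.645 = Φ⁻¹(0.8) = 0.842, giving δ = 2.486.
δ = d·√(n/2) ⇒ n = 2(δ/d)² = 2 × (2.486 / 0.78)² = 20.32.
Rounding up, n = 21 per group.

n = 21 per group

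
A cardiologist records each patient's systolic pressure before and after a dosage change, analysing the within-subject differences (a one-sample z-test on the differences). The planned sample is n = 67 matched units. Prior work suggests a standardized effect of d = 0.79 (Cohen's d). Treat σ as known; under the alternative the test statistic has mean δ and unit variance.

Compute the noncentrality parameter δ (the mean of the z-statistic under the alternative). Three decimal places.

δ ≈ 6.466

δ = d·√n = 0.79 × √67 = 6.4664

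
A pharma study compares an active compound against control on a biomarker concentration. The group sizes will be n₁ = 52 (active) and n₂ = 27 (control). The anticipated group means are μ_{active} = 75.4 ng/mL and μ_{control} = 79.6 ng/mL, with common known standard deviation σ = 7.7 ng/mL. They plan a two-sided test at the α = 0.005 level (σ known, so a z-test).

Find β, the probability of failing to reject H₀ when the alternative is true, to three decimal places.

Standardized effect: d = |μ_{active} − μ_{control}| / σ = |75.4 − 79.6| / 7.7 = 0.5455
Noncentrality parameter: δ = d / √(1/n₁ + 1/n₂) = 0.5455 / √(1/52 + 1/27) = 2.2995
Two-sided α = 0.005 → critical value z_{0.0025} = 2.807.
Power = Φ(δ − 2.807) + Φ(−δ − 2.807) = Φ(-0.508) + Φ(-5.107) = 0.3059 + 0.0000 = 0.3059.
Type II error: β = 1 − power = 1 − 0.3059 = 0.6941.

β ≈ 0.694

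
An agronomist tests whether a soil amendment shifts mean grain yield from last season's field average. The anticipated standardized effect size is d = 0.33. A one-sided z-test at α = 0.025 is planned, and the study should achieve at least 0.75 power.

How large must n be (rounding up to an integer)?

n = 64

Set Φ(δ − 1.960) = 0.75; then δ − 1.960 = Φ⁻¹(0.75) = 0.674, giving δ = 2.634.
δ = d·√n ⇒ n = (δ/d)² = (2.634 / 0.33)² = 63.73.
Round up to the next whole unit.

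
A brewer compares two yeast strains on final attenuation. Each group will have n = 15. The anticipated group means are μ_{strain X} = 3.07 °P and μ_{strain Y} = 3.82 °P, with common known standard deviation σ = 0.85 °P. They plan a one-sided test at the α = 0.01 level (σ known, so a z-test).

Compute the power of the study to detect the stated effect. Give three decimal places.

Power ≈ 0.536

Standardized effect: d = |μ_{strain X} − μ_{strain Y}| / σ = |3.07 − 3.82| / 0.85 = 0.8824
Noncentrality parameter: δ = d·√(n/2) = 0.8824 × √(15/2) = 2.4164
Critical value for a one-sided test at α = 0.01: z_α = 2.326.
Power = Φ(δ − 2.326) = Φ(0.090) = 0.5359.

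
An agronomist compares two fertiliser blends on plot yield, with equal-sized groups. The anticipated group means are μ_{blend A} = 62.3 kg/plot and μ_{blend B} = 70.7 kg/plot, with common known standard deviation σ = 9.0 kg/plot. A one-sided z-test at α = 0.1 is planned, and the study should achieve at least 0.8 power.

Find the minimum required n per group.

Standardized effect: d = |μ_{blend A} − μ_{blend B}| / σ = |62.3 − 70.7| / 9.0 = 0.9333
For power 0.8 need Φ(δ − z_{0.1}) = 0.8, so δ = z_{0.1} + z_{0.20} = 1.282 + 0.842 = 2.123.
δ = d·√(n/2) ⇒ n = 2(δ/d)² = 2 × (2.123 / 0.9333)² = 10.35.
Round up to the next whole unit.

n = 11 per group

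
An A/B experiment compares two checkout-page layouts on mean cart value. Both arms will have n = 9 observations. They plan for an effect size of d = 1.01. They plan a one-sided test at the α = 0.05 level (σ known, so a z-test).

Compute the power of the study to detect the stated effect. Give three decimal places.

Noncentrality parameter: δ = d·√(n/2) = 1.01 × √(9/2) = 2.1425
One-sided α = 0.05 → critical value z_{0.05} = 1.645.
Power = Φ(δ − 1.645) = Φ(0.498) = 0.6906.

Power ≈ 0.691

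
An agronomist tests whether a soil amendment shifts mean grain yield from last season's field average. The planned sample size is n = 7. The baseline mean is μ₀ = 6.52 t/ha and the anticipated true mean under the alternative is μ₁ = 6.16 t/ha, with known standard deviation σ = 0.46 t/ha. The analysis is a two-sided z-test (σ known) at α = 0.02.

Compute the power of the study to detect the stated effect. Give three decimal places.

Power ≈ 0.399

Standardized effect: d = |μ₁ − μ₀| / σ = |6.16 − 6.52| / 0.46 = 0.7826
Noncentrality parameter: δ = d·√n = 0.7826 × √7 = 2.0706
Two-sided α = 0.02 → critical value z_{0.01} = 2.326.
Power = Φ(δ − 2.326) + Φ(−δ − 2.326) = Φ(-0.256) + Φ(-4.397) = 0.3991 + 0.0000 = 0.3991.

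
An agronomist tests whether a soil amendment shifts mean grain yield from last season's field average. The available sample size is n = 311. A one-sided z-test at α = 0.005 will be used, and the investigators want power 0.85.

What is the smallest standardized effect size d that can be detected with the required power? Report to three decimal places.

Need Φ(δ − 2.576) = 0.85, so δ = 2.576 + 1.036 = 3.612.
δ = d·√n ⇒ d = δ/√n = 3.612/√311 = 0.2048.

d ≈ 0.205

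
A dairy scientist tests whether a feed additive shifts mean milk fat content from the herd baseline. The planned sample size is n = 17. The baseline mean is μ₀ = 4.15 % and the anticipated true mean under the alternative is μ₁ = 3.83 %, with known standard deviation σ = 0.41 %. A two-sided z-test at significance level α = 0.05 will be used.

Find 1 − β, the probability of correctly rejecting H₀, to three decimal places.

Power ≈ 0.896

Standardized effect: d = |μ₁ − μ₀| / σ = |3.83 − 4.15| / 0.41 = 0.7805
Noncentrality parameter: δ = d·√n = 0.7805 × √17 = 3.2180
Two-sided α = 0.05 → critical value z_{0.025} = 1.960.
Power = Φ(δ − 1.960) + Φ(−δ − 1.960) = Φ(1.258) + Φ(-5.178) = 0.8958 + 0.0000 = 0.8958.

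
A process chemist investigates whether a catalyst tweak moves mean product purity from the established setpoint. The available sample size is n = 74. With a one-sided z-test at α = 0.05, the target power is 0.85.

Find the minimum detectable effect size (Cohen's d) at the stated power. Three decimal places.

d ≈ 0.312

Need Φ(δ − 1.645) = 0.85, so δ = 1.645 + 1.036 = 2.681.
δ = d·√n ⇒ d = δ/√n = 2.681/√74 = 0.3117.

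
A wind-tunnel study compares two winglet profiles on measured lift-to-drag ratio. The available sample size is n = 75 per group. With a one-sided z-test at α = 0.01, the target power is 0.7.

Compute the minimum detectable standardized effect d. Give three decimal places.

Required noncentrality: δ = z_{0.01} + z_{0.30} = 2.326 + 0.524 = 2.851.
δ = d·√(n/2) ⇒ d = δ/√(n/2) = 2.851/√(75/2) = 0.4655.

d ≈ 0.466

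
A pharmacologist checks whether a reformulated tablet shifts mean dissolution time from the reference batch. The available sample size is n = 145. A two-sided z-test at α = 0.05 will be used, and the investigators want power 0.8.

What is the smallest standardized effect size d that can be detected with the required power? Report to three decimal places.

Need Φ(δ − 1.960) = 0.8, so δ = 1.960 + 0.842 = 2.802.
(Lower-tail contribution to power is negligible for δ > 0.)
δ = d·√n ⇒ d = δ/√n = 2.802/√145 = 0.2327.

d ≈ 0.233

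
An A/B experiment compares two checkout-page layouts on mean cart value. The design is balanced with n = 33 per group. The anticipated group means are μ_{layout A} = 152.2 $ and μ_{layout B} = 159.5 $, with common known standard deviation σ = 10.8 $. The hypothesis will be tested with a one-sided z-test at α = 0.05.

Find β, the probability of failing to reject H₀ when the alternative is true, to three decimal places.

Standardized effect: d = |μ_{layout A} − μ_{layout B}| / σ = |152.2 − 159.5| / 10.8 = 0.6759
Noncentrality parameter: δ = d·√(n/2) = 0.6759 × √(33/2) = 2.7456
One-sided α = 0.05 → critical value z_{0.05} = 1.645.
Power = P(Z > 1.645 − δ) = Φ(1.101) = 0.8645.
Type II error: β = 1 − power = 1 − 0.8645 = 0.1355.

β ≈ 0.135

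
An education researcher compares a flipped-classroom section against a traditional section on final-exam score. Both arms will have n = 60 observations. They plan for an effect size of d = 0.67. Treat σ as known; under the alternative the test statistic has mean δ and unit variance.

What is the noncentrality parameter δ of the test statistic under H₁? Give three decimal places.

The noncentrality parameter scales effect size by the design's sample-size factor: δ = d·√(n/2) = 0.67 × √(60/2) = 3.6697

δ ≈ 3.670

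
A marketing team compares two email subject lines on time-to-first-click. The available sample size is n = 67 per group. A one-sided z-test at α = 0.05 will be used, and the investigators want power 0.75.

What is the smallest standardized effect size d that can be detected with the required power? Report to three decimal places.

d ≈ 0.401

Need Φ(δ − 1.645) = 0.75, so δ = 1.645 + 0.674 = 2.319.
δ = d·√(n/2) ⇒ d = δ/√(n/2) = 2.319/√(67/2) = 0.4007.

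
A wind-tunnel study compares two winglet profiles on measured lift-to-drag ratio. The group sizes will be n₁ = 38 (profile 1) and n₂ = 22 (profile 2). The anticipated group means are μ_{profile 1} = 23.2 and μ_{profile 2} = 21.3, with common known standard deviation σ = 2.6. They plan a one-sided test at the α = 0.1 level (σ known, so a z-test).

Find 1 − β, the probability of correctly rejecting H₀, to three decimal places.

Standardized effect: d = |μ_{profile 1} − μ_{profile 2}| / σ = |23.2 − 21.3| / 2.6 = 0.7308
Noncentrality parameter: δ = d / √(1/n₁ + 1/n₂) = 0.7308 / √(1/38 + 1/22) = 2.7278
One-sided α = 0.1 → critical value z_{0.1} = 1.282.
Power = Φ(δ − 1.282) = Φ(1.446) = 0.9259.

Power ≈ 0.926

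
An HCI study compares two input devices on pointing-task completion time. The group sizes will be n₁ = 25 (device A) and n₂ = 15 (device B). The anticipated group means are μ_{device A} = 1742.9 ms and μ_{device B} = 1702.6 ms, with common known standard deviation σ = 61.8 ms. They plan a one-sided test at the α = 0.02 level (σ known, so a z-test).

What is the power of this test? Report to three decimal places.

Standardized effect: d = |μ_{device A} − μ_{device B}| / σ = |1742.9 − 1702.6| / 61.8 = 0.6521
Noncentrality parameter: δ = d / √(1/n₁ + 1/n₂) = 0.6521 / √(1/25 + 1/15) = 1.9967
Critical value for a one-sided test at α = 0.02: z_α = 2.054.
Power = P(Z > 2.054 − δ) = Φ(-0.057) = 0.4772.

Power ≈ 0.477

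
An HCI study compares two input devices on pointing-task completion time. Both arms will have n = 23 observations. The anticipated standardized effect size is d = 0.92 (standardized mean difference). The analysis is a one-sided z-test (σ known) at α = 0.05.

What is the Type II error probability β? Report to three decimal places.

β ≈ 0.070

Noncentrality parameter: δ = d·√(n/2) = 0.92 × √(23/2) = 3.1199
Critical value for a one-sided test at α = 0.05: z_α = 1.645.
Power = Φ(δ − 1.645) = Φ(1.475) = 0.9299.
Type II error: β = 1 − power = 1 − 0.9299 = 0.0701.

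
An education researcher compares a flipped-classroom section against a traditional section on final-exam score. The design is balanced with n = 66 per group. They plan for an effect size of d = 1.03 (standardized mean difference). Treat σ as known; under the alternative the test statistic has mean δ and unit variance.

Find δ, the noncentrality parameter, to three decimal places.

δ = d·√(n/2) = 1.03 × √(66/2) = 5.9169

δ ≈ 5.917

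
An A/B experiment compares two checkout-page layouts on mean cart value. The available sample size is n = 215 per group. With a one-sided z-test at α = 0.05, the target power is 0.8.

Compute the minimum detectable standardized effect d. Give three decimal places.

Required noncentrality: δ = z_{0.05} + z_{0.20} = 1.645 + 0.842 = 2.486.
δ = d·√(n/2) ⇒ d = δ/√(n/2) = 2.486/√(215/2) = 0.2398.

d ≈ 0.240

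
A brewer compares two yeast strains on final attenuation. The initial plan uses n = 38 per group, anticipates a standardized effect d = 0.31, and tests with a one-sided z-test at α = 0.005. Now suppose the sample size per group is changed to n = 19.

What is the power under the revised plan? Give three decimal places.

Power ≈ 0.053

With n = 19 per group: δ = d·√(n/2) = 0.31 × √(19/2) = 0.9555. Critical value z_{0.005} = 2.576.
Revised power = Φ(δ − 2.576) = Φ(-1.620) = 0.0526.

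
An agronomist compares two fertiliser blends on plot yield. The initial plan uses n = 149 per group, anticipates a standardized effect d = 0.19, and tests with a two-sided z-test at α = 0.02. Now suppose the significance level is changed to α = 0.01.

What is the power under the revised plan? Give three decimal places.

δ = d·√(n/2) = 0.19 × √(149/2) = 1.6400 (unchanged). New critical value: z_{0.005} = 2.576.
Revised power = Φ(δ − 2.576) + Φ(−δ − 2.576) = Φ(-0.936) + Φ(-4.216) = 0.1747 + 0.0000 = 0.1747.

Power ≈ 0.175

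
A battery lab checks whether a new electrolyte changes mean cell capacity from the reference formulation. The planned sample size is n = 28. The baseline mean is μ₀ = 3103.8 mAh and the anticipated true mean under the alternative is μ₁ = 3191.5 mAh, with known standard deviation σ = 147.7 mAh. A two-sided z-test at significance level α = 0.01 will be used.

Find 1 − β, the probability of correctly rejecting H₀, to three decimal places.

Standardized effect: d = |μ₁ − μ₀| / σ = |3191.5 − 3103.8| / 147.7 = 0.5938
Noncentrality parameter: δ = d·√n = 0.5938 × √28 = 3.1419
Critical value for a two-sided test at α = 0.01: z_{α/2} = 2.576.
Power = Φ(δ − 2.576) + Φ(−δ − 2.576) = Φ(0.566) + Φ(-5.718) = 0.7143 + 0.0000 = 0.7143.

Power ≈ 0.714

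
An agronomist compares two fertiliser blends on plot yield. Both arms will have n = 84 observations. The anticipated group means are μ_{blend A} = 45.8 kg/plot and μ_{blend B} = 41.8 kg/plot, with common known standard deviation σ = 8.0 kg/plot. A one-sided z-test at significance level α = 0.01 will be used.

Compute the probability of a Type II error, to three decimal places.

Standardized effect: d = |μ_{blend A} − μ_{blend B}| / σ = |45.8 − 41.8| / 8.0 = 0.5000
Noncentrality parameter: δ = d·√(n/2) = 0.5000 × √(84/2) = 3.2404
Critical value for a one-sided test at α = 0.01: z_α = 2.326.
Power = P(Z > 2.326 − δ) = Φ(0.914) = 0.8196.
Type II error: β = 1 − power = 1 − 0.8196 = 0.1804.

β ≈ 0.180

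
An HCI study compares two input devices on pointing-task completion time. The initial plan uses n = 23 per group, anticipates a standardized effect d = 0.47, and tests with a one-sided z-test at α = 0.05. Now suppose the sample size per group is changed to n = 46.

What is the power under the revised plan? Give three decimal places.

Power ≈ 0.729

With n = 46 per group: δ = d·√(n/2) = 0.47 × √(46/2) = 2.2540. Critical value z_{0.05} = 1.645.
Revised power = Φ(δ − 1.645) = Φ(0.609) = 0.7288.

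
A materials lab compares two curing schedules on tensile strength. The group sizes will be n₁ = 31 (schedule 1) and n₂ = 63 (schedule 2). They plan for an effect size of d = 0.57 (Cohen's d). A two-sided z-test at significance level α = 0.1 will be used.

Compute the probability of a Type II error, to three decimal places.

Noncentrality parameter: δ = d / √(1/n₁ + 1/n₂) = 0.57 / √(1/31 + 1/63) = 2.5981
Critical value for a two-sided test at α = 0.1: z_{α/2} = 1.645.
Power = Φ(δ − 1.645) + Φ(−δ − 1.645) = Φ(0.953) + Φ(-4.243) = 0.8298 + 0.0000 = 0.8298.
Type II error: β = 1 − power = 1 − 0.8298 = 0.1702.

β ≈ 0.170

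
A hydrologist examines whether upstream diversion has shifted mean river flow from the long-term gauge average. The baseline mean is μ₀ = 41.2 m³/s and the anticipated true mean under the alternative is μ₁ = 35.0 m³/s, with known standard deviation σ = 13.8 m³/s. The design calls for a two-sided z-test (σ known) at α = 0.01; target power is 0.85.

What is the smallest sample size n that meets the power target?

Standardized effect: d = |μ₁ − μ₀| / σ = |35.0 − 41.2| / 13.8 = 0.4493
Set Φ(δ − 2.576) = 0.85; then δ − 2.576 = Φ⁻¹(0.85) = 1.036, giving δ = 3.612.
(The Φ(−δ − z_{α/2}) term is vanishingly small for δ > 0 and is dropped in the standard sample-size formula.)
δ = d·√n ⇒ n = (δ/d)² = (3.612 / 0.4493)² = 64.64.
Round up to the next whole unit.

n = 65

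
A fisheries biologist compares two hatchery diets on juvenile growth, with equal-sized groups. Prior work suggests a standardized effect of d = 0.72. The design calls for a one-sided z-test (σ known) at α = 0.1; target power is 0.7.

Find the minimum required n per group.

For power 0.7 need Φ(δ − z_{0.1}) = 0.7, so δ = z_{0.1} + z_{0.30} = 1.282 + 0.524 = 1.806.
δ = d·√(n/2) ⇒ n = 2(δ/d)² = 2 × (1.806 / 0.72)² = 12.58.
Rounding up, n = 13 per group.

n = 13 per group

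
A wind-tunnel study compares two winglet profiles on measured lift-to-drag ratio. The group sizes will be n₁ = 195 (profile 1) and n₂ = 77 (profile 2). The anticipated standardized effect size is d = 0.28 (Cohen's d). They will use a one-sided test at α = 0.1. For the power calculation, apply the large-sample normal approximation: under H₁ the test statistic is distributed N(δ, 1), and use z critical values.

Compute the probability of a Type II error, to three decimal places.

β ≈ 0.212

Noncentrality parameter: δ = d / √(1/n₁ + 1/n₂) = 0.28 / √(1/195 + 1/77) = 2.0803
One-sided α = 0.1 → critical value z_{0.1} = 1.282.
Power = P(Z > 1.282 − δ) = Φ(0.799) = 0.7878.
Type II error: β = 1 − power = 1 − 0.7878 = 0.2122.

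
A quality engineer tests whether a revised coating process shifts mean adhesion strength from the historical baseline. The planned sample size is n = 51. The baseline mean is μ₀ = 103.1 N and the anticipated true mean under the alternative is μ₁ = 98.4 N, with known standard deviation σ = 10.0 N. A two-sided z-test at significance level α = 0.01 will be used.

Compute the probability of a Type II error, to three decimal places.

β ≈ 0.218

Standardized effect: d = |μ₁ − μ₀| / σ = |98.4 − 103.1| / 10.0 = 0.4700
Noncentrality parameter: δ = d·√n = 0.4700 × √51 = 3.3565
Two-sided α = 0.01 → critical value z_{0.005} = 2.576.
Power = Φ(δ − 2.576) + Φ(−δ − 2.576) = Φ(0.781) + Φ(-5.932) = 0.7825 + 0.0000 = 0.7825.
Type II error: β = 1 − power = 1 − 0.7825 = 0.2175.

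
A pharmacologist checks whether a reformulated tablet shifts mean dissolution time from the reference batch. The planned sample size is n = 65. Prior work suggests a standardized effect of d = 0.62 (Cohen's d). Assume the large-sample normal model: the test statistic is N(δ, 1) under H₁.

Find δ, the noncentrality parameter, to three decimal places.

δ = d·√n = 0.62 × √65 = 4.9986

δ ≈ 4.999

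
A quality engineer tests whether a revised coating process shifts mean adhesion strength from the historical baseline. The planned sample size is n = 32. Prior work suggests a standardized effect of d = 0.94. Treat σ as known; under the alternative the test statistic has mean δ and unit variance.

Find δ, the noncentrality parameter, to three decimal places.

δ = d·√n = 0.94 × √32 = 5.3174

δ ≈ 5.317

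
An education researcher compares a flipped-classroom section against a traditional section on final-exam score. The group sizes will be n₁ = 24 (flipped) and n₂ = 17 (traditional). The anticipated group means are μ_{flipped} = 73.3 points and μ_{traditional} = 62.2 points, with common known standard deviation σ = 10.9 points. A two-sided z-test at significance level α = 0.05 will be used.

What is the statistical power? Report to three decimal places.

Power ≈ 0.895

Standardized effect: d = |μ_{flipped} − μ_{traditional}| / σ = |73.3 − 62.2| / 10.9 = 1.0183
Noncentrality parameter: δ = d / √(1/n₁ + 1/n₂) = 1.0183 / √(1/24 + 1/17) = 3.2124
Two-sided α = 0.05 → critical value z_{0.025} = 1.960.
Power = Φ(δ − 1.960) + Φ(−δ − 1.960) = Φ(1.252) + Φ(-5.172) = 0.8948 + 0.0000 = 0.8948.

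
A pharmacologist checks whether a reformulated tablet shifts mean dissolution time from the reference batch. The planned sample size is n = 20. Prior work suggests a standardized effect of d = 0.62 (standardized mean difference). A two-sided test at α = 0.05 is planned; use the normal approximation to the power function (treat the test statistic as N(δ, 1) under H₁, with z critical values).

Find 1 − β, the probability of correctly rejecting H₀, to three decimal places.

Noncentrality parameter: λ = d·√n = 0.62 × √20 = 2.7727
Two-sided α = 0.05 → critical value z_{0.025} = 1.960.
Power = Φ(λ − 1.960) + Φ(−λ − 1.960) = Φ(0.813) + Φ(-4.733) = 0.7918 + 0.0000 = 0.7918.

Power ≈ 0.792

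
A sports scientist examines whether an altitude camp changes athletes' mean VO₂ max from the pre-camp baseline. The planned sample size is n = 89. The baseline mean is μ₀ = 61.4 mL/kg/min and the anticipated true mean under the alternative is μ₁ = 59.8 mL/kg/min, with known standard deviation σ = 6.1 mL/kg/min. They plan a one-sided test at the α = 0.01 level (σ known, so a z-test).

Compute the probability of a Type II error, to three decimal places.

Standardized effect: d = |μ₁ − μ₀| / σ = |59.8 − 61.4| / 6.1 = 0.2623
Noncentrality parameter: δ = d·√n = 0.2623 × √89 = 2.4745
Critical value for a one-sided test at α = 0.01: z_α = 2.326.
Power = Φ(δ − 2.326) = Φ(0.148) = 0.5589.
Type II error: β = 1 − power = 1 − 0.5589 = 0.4411.

β ≈ 0.441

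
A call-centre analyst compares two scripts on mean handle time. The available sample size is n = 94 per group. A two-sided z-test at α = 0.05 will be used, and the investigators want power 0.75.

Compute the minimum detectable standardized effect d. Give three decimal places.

d ≈ 0.384

Need Φ(δ − 1.960) = 0.75, so δ = 1.960 + 0.674 = 2.634.
(Lower-tail contribution to power is negligible for δ > 0.)
δ = d·√(n/2) ⇒ d = δ/√(n/2) = 2.634/√(94/2) = 0.3843.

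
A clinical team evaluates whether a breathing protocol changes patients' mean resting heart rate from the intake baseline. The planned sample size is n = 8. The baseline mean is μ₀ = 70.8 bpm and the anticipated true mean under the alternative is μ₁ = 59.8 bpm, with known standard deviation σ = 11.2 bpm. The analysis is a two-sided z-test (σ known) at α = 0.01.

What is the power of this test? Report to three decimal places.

Power ≈ 0.580

Standardized effect: d = |μ₁ − μ₀| / σ = |59.8 − 70.8| / 11.2 = 0.9821
Noncentrality parameter: δ = d·√n = 0.9821 × √8 = 2.7779
Critical value for a two-sided test at α = 0.01: z_{α/2} = 2.576.
Power = Φ(δ − 2.576) + Φ(−δ − 2.576) = Φ(0.202) + Φ(-5.354) = 0.5801 + 0.0000 = 0.5801.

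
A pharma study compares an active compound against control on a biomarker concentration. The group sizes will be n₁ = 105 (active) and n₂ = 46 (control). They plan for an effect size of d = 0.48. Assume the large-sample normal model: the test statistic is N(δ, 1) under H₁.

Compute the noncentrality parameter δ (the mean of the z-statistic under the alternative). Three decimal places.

The noncentrality parameter scales effect size by the design's sample-size factor: δ = d / √(1/n₁ + 1/n₂) = 0.48 / √(1/105 + 1/46) = 2.7147

δ ≈ 2.715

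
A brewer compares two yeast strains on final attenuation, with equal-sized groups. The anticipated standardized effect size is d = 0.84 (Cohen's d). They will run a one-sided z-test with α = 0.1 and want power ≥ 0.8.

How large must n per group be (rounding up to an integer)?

Set Φ(δ − 1.282) = 0.8; then δ − 1.282 = Φ⁻¹(0.8) = 0.842, giving δ = 2.123.
δ = d·√(n/2) ⇒ n = 2(δ/d)² = 2 × (2.123 / 0.84)² = 12.78.
Round up to the next whole unit.

n = 13 per group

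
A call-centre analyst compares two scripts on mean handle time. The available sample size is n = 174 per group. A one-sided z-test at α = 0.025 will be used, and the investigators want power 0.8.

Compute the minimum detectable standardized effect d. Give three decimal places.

Need Φ(δ − 1.960) = 0.8, so δ = 1.960 + 0.842 = 2.802.
δ = d·√(n/2) ⇒ d = δ/√(n/2) = 2.802/√(174/2) = 0.3004.

d ≈ 0.300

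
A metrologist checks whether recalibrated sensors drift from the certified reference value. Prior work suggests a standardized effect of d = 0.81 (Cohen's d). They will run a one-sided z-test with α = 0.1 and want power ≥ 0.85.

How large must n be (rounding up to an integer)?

For power 0.85 need Φ(δ − z_{0.1}) = 0.85, so δ = z_{0.1} + z_{0.15} = 1.282 + 1.036 = 2.318.
δ = d·√n ⇒ n = (δ/d)² = (2.318 / 0.81)² = 8.19.
Round up to the next whole unit.

n = 9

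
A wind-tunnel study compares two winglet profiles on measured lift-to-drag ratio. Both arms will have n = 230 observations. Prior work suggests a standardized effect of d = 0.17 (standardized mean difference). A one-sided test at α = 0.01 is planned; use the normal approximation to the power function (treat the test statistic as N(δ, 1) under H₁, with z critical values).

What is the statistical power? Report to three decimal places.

Power ≈ 0.307

Noncentrality parameter: δ = d·√(n/2) = 0.17 × √(230/2) = 1.8230
One-sided α = 0.01 → critical value z_{0.01} = 2.326.
Power = Φ(δ − 2.326) = Φ(-0.503) = 0.3074.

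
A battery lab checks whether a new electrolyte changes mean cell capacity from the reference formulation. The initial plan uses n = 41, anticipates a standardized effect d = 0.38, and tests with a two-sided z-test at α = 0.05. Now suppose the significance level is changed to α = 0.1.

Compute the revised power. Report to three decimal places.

δ = d·√n = 0.38 × √41 = 2.4332 (unchanged). New critical value: z_{0.05} = 1.645.
Revised power = Φ(δ − 1.645) + Φ(−δ − 1.645) = Φ(0.788) + Φ(-4.078) = 0.7847 + 0.0000 = 0.7848.

Power ≈ 0.785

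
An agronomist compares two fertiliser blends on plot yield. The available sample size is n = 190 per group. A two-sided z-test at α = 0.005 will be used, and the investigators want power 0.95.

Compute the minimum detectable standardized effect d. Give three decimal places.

d ≈ 0.457

Required noncentrality: δ = z_{0.0025} + z_{0.05} = 2.807 + 1.645 = 4.452.
(Lower-tail contribution to power is negligible for δ > 0.)
δ = d·√(n/2) ⇒ d = δ/√(n/2) = 4.452/√(190/2) = 0.4568.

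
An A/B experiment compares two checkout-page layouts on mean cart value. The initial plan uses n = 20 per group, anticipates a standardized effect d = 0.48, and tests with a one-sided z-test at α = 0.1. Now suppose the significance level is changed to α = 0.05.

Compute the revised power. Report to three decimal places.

δ = d·√(n/2) = 0.48 × √(20/2) = 1.5179 (unchanged). New critical value: z_{0.05} = 1.645.
Revised power = Φ(δ − 1.645) = Φ(-0.127) = 0.4495.

Power ≈ 0.449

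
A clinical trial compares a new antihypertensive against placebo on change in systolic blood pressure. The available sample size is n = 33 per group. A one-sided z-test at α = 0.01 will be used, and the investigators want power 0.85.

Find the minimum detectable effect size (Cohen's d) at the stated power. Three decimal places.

Need Φ(δ − 2.326) = 0.85, so δ = 2.326 + 1.036 = 3.363.
δ = d·√(n/2) ⇒ d = δ/√(n/2) = 3.363/√(33/2) = 0.8279.

d ≈ 0.828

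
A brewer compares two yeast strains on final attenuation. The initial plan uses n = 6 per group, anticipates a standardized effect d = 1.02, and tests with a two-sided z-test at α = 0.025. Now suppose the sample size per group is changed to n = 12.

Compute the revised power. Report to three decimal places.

With n = 12 per group: δ = d·√(n/2) = 1.02 × √(12/2) = 2.4985. Critical value z_{0.0125} = 2.241.
Revised power = Φ(δ − 2.241) + Φ(−δ − 2.241) = Φ(0.257) + Φ(-4.740) = 0.6014 + 0.0000 = 0.6014.

Power ≈ 0.601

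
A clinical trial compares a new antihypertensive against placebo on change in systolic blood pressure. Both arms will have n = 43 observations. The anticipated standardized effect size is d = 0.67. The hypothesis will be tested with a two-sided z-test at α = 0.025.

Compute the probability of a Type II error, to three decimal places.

Noncentrality parameter: λ = d·√(n/2) = 0.67 × √(43/2) = 3.1067
Critical value for a two-sided test at α = 0.025: z_{α/2} = 2.241.
Power = Φ(λ − 2.241) + Φ(−λ − 2.241) = Φ(0.865) + Φ(-5.348) = 0.8066 + 0.0000 = 0.8066.
Type II error: β = 1 − power = 1 − 0.8066 = 0.1934.

β ≈ 0.193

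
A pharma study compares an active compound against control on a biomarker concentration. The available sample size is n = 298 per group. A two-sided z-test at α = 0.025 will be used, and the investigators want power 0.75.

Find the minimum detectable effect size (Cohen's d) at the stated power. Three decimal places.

Required noncentrality: δ = z_{0.0125} + z_{0.25} = 2.241 + 0.674 = 2.916.
(Lower-tail contribution to power is negligible for δ > 0.)
δ = d·√(n/2) ⇒ d = δ/√(n/2) = 2.916/√(298/2) = 0.2389.

d ≈ 0.239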